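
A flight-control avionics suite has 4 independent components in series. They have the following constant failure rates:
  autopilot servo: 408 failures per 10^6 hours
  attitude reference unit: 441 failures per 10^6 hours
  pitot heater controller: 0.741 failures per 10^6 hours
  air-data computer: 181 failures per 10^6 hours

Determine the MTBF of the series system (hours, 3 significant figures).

970

Series of exponential components: λ_sys = Σ λ_i
λ_sys = 0.000408 + 0.000441 + 0.000000741 + 0.000181 = 1.0307e-03 /h
MTBF = 1 / λ_sys = 970 h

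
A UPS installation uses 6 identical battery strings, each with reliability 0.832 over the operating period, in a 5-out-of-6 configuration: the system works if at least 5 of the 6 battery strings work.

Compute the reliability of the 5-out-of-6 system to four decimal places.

0.7336

R = Σ_{i=5}^{6} C(6,i) p^i (1−p)^{6−i} with p = 0.832
C(6,5)·0.832^5·0.168^1 = 0.401862
C(6,6)·0.832^6·0.168^0 = 0.331696
Sum = 0.7336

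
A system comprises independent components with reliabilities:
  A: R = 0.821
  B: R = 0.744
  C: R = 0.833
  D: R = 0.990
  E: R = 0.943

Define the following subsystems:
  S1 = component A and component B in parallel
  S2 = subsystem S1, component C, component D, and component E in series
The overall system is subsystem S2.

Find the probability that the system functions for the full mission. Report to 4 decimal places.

Parallel (A and B): 1 − (1 − 0.821000)(1 − 0.744000) = 0.954176
Series ([0.954176], C, D, and E): 0.954176 × 0.833000 × 0.990000 × 0.943000 = 0.7420

0.7420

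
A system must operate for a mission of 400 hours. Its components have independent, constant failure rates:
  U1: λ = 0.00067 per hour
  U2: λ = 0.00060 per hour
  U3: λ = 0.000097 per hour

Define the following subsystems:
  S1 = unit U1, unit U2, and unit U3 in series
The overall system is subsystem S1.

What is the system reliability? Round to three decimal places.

R(U1) = exp(−0.00067 × 400) = 0.76491
R(U2) = exp(−0.00060 × 400) = 0.78663
R(U3) = exp(−0.000097 × 400) = 0.96194
Series (U1, U2, and U3): 0.76491 × 0.78663 × 0.96194 = 0.579

0.579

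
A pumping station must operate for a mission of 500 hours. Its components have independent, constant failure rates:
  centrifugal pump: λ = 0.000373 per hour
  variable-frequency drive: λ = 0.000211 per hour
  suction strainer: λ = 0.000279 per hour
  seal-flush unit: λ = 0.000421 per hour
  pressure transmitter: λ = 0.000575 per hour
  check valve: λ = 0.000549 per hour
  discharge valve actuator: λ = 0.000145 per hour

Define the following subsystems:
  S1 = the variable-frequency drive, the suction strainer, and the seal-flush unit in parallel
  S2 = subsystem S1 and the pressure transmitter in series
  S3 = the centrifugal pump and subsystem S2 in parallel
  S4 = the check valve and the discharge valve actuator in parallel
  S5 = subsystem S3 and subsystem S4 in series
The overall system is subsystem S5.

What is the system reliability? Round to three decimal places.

0.941

R(centrifugal pump) = exp(−0.000373 × 500) = 0.82986
R(variable-frequency drive) = exp(−0.000211 × 500) = 0.89987
R(suction strainer) = exp(−0.000279 × 500) = 0.86979
R(seal-flush unit) = exp(−0.000421 × 500) = 0.81018
R(pressure transmitter) = exp(−0.000575 × 500) = 0.75014
R(check valve) = exp(−0.000549 × 500) = 0.75995
R(discharge valve actuator) = exp(−0.000145 × 500) = 0.93007
Parallel (variable-frequency drive, suction strainer, and seal-flush unit): 1 − (1 − 0.89987)(1 − 0.86979)(1 − 0.81018) = 0.99753
Series ([0.99753] and pressure transmitter): 0.99753 × 0.75014 = 0.74829
Parallel (centrifugal pump and [0.74829]): 1 − (1 − 0.82986)(1 − 0.74829) = 0.95717
Parallel (check valve and discharge valve actuator): 1 − (1 − 0.75995)(1 − 0.93007) = 0.98321
Series ([0.95717] and [0.98321]): 0.95717 × 0.98321 = 0.941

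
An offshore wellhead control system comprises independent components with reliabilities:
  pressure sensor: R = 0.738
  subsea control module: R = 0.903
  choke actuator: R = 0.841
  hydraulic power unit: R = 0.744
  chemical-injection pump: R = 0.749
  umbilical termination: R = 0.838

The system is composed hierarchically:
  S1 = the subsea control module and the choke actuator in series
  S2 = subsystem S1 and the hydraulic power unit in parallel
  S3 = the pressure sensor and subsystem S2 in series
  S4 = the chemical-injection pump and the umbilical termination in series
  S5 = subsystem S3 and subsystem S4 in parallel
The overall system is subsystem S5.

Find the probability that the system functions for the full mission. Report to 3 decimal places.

0.886

Series (subsea control module and choke actuator): 0.90300 × 0.84100 = 0.75942
Parallel ([0.75942] and hydraulic power unit): 1 − (1 − 0.75942)(1 − 0.74400) = 0.93841
Series (pressure sensor and [0.93841]): 0.73800 × 0.93841 = 0.69255
Series (chemical-injection pump and umbilical termination): 0.74900 × 0.83800 = 0.62766
Parallel ([0.69255] and [0.62766]): 1 − (1 − 0.69255)(1 − 0.62766) = 0.886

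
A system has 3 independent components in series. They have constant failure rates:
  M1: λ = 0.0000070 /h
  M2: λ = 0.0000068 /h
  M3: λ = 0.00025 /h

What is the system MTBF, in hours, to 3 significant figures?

3790

Series of exponential components: λ_sys = Σ λ_i
λ_sys = 0.0000070 + 0.0000068 + 0.00025 = 2.6380e-04 /h
MTBF = 1 / λ_sys = 3790 h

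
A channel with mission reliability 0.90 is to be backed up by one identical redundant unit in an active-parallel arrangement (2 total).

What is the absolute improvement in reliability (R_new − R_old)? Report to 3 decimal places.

0.090

R_before = 0.90
R_after = 1 − (1 − 0.90)^2 = 0.990
ΔR = 0.990 − 0.90 = 0.090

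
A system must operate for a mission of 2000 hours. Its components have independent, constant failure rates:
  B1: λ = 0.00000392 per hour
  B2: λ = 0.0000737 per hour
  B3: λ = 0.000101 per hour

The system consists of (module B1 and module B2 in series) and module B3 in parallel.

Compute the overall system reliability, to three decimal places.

0.974

R(B1) = exp(−0.00000392 × 2000) = 0.99219
R(B2) = exp(−0.0000737 × 2000) = 0.86295
R(B3) = exp(−0.000101 × 2000) = 0.81709
Series (B1 and B2): 0.99219 × 0.86295 = 0.85621
Parallel ([0.85621] and B3): 1 − (1 − 0.85621)(1 − 0.81709) = 0.974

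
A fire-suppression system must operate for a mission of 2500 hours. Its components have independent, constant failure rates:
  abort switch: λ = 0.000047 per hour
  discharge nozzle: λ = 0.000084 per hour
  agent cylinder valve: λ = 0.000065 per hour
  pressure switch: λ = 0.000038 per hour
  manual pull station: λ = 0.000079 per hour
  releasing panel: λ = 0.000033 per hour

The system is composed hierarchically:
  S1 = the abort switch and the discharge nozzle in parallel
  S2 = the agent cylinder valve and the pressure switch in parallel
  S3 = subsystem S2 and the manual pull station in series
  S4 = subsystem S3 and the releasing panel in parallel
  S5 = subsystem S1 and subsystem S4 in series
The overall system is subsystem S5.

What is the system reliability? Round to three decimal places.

0.964

R(abort switch) = exp(−0.000047 × 2500) = 0.88914
R(discharge nozzle) = exp(−0.000084 × 2500) = 0.81058
R(agent cylinder valve) = exp(−0.000065 × 2500) = 0.85002
R(pressure switch) = exp(−0.000038 × 2500) = 0.90937
R(manual pull station) = exp(−0.000079 × 2500) = 0.82078
R(releasing panel) = exp(−0.000033 × 2500) = 0.92081
Parallel (abort switch and discharge nozzle): 1 − (1 − 0.88914)(1 − 0.81058) = 0.97900
Parallel (agent cylinder valve and pressure switch): 1 − (1 − 0.85002)(1 − 0.90937) = 0.98641
Series ([0.98641] and manual pull station): 0.98641 × 0.82078 = 0.80963
Parallel ([0.80963] and releasing panel): 1 − (1 − 0.80963)(1 − 0.92081) = 0.98492
Series ([0.97900] and [0.98492]): 0.97900 × 0.98492 = 0.964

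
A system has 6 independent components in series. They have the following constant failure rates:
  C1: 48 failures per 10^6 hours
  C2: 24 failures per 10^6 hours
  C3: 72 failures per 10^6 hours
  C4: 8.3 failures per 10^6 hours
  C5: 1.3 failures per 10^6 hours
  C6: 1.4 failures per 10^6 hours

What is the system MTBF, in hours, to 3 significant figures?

6450

Series of exponential components: λ_sys = Σ λ_i
λ_sys = 0.000048 + 0.000024 + 0.000072 + 0.0000083 + 0.0000013 + 0.0000014 = 1.5500e-04 /h
MTBF = 1 / λ_sys = 6450 h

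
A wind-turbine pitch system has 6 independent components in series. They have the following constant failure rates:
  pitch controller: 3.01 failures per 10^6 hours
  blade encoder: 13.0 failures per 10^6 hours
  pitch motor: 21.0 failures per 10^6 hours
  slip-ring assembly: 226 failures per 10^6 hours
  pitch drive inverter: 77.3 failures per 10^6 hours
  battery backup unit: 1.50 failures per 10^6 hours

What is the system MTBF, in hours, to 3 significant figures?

Series of exponential components: λ_sys = Σ λ_i
λ_sys = 0.00000301 + 0.0000130 + 0.0000210 + 0.000226 + 0.0000773 + 0.00000150 = 3.4181e-04 /h
MTBF = 1 / λ_sys = 2930 h

2930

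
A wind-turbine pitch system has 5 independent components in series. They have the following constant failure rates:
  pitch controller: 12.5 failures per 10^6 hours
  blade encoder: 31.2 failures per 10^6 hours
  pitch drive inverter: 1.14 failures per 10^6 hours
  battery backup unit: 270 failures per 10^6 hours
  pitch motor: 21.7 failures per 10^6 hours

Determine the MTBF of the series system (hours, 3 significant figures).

2970

Series of exponential components: λ_sys = Σ λ_i
λ_sys = 0.0000125 + 0.0000312 + 0.00000114 + 0.000270 + 0.0000217 = 3.3654e-04 /h
MTBF = 1 / λ_sys = 2970 h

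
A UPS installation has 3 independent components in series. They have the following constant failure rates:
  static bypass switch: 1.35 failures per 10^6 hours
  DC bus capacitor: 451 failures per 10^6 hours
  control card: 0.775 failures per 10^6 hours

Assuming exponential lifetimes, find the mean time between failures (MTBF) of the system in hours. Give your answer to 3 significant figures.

Series of exponential components: λ_sys = Σ λ_i
λ_sys = 0.00000135 + 0.000451 + 0.000000775 = 4.5313e-04 /h
MTBF = 1 / λ_sys = 2210 h

2210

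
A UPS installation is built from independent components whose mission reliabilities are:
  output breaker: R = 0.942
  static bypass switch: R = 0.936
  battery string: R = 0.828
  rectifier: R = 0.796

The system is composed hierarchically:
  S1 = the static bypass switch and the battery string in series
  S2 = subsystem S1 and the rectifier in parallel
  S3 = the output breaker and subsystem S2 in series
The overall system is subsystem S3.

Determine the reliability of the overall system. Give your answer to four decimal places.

0.8988

Series (static bypass switch and battery string): 0.936000 × 0.828000 = 0.775008
Parallel ([0.775008] and rectifier): 1 − (1 − 0.775008)(1 − 0.796000) = 0.954102
Series (output breaker and [0.954102]): 0.942000 × 0.954102 = 0.8988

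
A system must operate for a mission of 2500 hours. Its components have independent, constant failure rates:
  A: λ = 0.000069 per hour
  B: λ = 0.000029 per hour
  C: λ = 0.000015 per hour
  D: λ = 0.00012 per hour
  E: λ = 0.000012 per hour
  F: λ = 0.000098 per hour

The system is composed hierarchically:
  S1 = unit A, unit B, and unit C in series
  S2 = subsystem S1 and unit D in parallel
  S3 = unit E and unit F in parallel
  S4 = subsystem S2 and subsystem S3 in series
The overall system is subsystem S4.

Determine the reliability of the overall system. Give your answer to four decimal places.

0.9302

R(A) = exp(−0.000069 × 2500) = 0.841558
R(B) = exp(−0.000029 × 2500) = 0.930066
R(C) = exp(−0.000015 × 2500) = 0.963194
R(D) = exp(−0.00012 × 2500) = 0.740818
R(E) = exp(−0.000012 × 2500) = 0.970446
R(F) = exp(−0.000098 × 2500) = 0.782705
Series (A, B, and C): 0.841558 × 0.930066 × 0.963194 = 0.753896
Parallel ([0.753896] and D): 1 − (1 − 0.753896)(1 − 0.740818) = 0.936214
Parallel (E and F): 1 − (1 − 0.970446)(1 − 0.782705) = 0.993578
Series ([0.936214] and [0.993578]): 0.936214 × 0.993578 = 0.9302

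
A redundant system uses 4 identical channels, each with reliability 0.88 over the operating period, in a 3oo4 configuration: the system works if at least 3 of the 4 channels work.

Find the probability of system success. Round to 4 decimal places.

0.9268

R = Σ_{i=3}^{4} C(4,i) p^i (1−p)^{4−i} with p = 0.88
C(4,3)·0.88^3·0.12^1 = 0.327107
C(4,4)·0.88^4·0.12^0 = 0.599695
Sum = 0.9268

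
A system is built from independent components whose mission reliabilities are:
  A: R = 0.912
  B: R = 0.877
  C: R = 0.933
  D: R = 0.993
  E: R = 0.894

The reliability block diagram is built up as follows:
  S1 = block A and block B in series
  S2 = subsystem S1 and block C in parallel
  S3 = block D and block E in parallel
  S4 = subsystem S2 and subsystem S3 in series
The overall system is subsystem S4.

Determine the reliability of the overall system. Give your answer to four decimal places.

Series (A and B): 0.912000 × 0.877000 = 0.799824
Parallel ([0.799824] and C): 1 − (1 − 0.799824)(1 − 0.933000) = 0.986588
Parallel (D and E): 1 − (1 − 0.993000)(1 − 0.894000) = 0.999258
Series ([0.986588] and [0.999258]): 0.986588 × 0.999258 = 0.9859

0.9859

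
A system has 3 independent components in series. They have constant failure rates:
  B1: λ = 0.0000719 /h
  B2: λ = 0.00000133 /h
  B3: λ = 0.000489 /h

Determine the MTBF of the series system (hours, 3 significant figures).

1780

Series of exponential components: λ_sys = Σ λ_i
λ_sys = 0.0000719 + 0.00000133 + 0.000489 = 5.6223e-04 /h
MTBF = 1 / λ_sys = 1780 h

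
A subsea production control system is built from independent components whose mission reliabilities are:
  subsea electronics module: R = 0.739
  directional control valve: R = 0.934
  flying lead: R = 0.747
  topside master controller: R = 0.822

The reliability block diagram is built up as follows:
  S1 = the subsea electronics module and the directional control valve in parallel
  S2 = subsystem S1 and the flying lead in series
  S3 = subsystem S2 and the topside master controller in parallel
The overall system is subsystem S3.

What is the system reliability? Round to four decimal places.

0.9527

Parallel (subsea electronics module and directional control valve): 1 − (1 − 0.739000)(1 − 0.934000) = 0.982774
Series ([0.982774] and flying lead): 0.982774 × 0.747000 = 0.734132
Parallel ([0.734132] and topside master controller): 1 − (1 − 0.734132)(1 − 0.822000) = 0.9527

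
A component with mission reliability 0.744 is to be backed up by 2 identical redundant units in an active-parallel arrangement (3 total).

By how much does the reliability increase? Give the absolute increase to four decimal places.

0.2392

R_before = 0.744
R_after = 1 − (1 − 0.744)^3 = 0.9832
ΔR = 0.9832 − 0.744 = 0.2392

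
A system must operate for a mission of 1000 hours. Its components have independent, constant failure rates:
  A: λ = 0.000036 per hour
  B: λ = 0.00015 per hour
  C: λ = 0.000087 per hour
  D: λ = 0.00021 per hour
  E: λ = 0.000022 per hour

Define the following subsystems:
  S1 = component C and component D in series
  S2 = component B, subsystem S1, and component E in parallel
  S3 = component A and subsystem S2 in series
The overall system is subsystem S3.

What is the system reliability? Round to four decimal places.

0.9639

R(A) = exp(−0.000036 × 1000) = 0.964640
R(B) = exp(−0.00015 × 1000) = 0.860708
R(C) = exp(−0.000087 × 1000) = 0.916677
R(D) = exp(−0.00021 × 1000) = 0.810584
R(E) = exp(−0.000022 × 1000) = 0.978240
Series (C and D): 0.916677 × 0.810584 = 0.743044
Parallel (B, [0.743044], and E): 1 − (1 − 0.860708)(1 − 0.743044)(1 − 0.978240) = 0.999221
Series (A and [0.999221]): 0.964640 × 0.999221 = 0.9639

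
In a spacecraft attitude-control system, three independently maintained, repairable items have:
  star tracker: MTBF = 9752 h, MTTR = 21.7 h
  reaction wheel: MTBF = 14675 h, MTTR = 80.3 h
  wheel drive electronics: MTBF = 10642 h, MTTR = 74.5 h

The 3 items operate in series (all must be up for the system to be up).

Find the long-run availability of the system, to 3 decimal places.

A(star tracker) = MTBF/(MTBF+MTTR) = 9752/(9752+21.7) = 0.997780
A(reaction wheel) = MTBF/(MTBF+MTTR) = 14675/(14675+80.3) = 0.994558
A(wheel drive electronics) = MTBF/(MTBF+MTTR) = 10642/(10642+74.5) = 0.993048
Series availability: 0.997780 × 0.994558 × 0.993048 = 0.985

0.985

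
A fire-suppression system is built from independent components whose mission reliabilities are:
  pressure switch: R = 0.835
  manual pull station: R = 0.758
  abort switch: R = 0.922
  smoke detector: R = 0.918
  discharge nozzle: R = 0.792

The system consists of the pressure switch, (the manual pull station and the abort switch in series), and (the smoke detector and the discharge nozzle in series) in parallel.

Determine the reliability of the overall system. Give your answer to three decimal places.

Series (manual pull station and abort switch): 0.75800 × 0.92200 = 0.69888
Series (smoke detector and discharge nozzle): 0.91800 × 0.79200 = 0.72706
Parallel (pressure switch, [0.69888], and [0.72706]): 1 − (1 − 0.83500)(1 − 0.69888)(1 − 0.72706) = 0.986

0.986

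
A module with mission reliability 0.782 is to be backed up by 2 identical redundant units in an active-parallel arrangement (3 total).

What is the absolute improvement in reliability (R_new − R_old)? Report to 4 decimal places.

R_before = 0.782
R_after = 1 − (1 − 0.782)^3 = 0.9896
ΔR = 0.9896 − 0.782 = 0.2076

0.2076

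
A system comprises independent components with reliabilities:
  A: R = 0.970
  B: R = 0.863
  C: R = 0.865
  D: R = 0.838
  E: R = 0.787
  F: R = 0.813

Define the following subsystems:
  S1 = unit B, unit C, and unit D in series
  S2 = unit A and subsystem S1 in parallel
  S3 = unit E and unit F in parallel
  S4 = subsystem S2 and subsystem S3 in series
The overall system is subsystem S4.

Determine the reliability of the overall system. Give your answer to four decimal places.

Series (B, C, and D): 0.863000 × 0.865000 × 0.838000 = 0.625563
Parallel (A and [0.625563]): 1 − (1 − 0.970000)(1 − 0.625563) = 0.988767
Parallel (E and F): 1 − (1 − 0.787000)(1 − 0.813000) = 0.960169
Series ([0.988767] and [0.960169]): 0.988767 × 0.960169 = 0.9494

0.9494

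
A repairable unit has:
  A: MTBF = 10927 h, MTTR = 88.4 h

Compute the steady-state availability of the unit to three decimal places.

0.992

A(A) = MTBF/(MTBF+MTTR) = 10927/(10927+88.4) = 0.992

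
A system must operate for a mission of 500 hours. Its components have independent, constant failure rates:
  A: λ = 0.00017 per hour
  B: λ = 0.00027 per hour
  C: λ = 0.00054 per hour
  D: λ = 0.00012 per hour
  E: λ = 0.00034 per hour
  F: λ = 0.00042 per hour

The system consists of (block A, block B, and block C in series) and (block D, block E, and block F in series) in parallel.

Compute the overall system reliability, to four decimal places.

R(A) = exp(−0.00017 × 500) = 0.918512
R(B) = exp(−0.00027 × 500) = 0.873716
R(C) = exp(−0.00054 × 500) = 0.763379
R(D) = exp(−0.00012 × 500) = 0.941765
R(E) = exp(−0.00034 × 500) = 0.843665
R(F) = exp(−0.00042 × 500) = 0.810584
Series (A, B, and C): 0.918512 × 0.873716 × 0.763379 = 0.612626
Series (D, E, and F): 0.941765 × 0.843665 × 0.810584 = 0.644037
Parallel ([0.612626] and [0.644037]): 1 − (1 − 0.612626)(1 − 0.644037) = 0.8621

0.8621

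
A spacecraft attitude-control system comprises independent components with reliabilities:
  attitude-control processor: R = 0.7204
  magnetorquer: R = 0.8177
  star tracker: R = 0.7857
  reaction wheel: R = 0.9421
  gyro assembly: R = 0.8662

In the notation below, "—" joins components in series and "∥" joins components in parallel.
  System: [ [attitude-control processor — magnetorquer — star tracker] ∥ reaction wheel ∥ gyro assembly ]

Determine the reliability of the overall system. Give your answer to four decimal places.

Series (attitude-control processor, magnetorquer, and star tracker): 0.720400 × 0.817700 × 0.785700 = 0.462833
Parallel ([0.462833], reaction wheel, and gyro assembly): 1 − (1 − 0.462833)(1 − 0.942100)(1 − 0.866200) = 0.9958

0.9958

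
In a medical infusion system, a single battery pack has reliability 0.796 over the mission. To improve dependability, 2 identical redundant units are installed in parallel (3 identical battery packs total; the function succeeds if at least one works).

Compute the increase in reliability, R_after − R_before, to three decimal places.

0.196

R_before = 0.796
R_after = 1 − (1 − 0.796)^3 = 0.992
ΔR = 0.992 − 0.796 = 0.196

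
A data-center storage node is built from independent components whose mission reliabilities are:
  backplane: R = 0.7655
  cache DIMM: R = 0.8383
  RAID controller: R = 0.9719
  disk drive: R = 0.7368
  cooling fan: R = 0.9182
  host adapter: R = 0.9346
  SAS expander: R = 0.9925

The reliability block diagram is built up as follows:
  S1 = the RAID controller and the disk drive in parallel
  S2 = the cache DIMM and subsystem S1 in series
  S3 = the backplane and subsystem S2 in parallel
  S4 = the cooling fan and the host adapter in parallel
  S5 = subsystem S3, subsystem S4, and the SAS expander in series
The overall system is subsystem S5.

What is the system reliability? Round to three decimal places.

Parallel (RAID controller and disk drive): 1 − (1 − 0.97190)(1 − 0.73680) = 0.99260
Series (cache DIMM and [0.99260]): 0.83830 × 0.99260 = 0.83210
Parallel (backplane and [0.83210]): 1 − (1 − 0.76550)(1 − 0.83210) = 0.96063
Parallel (cooling fan and host adapter): 1 − (1 − 0.91820)(1 − 0.93460) = 0.99465
Series ([0.96063], [0.99465], and SAS expander): 0.96063 × 0.99465 × 0.99250 = 0.948

0.948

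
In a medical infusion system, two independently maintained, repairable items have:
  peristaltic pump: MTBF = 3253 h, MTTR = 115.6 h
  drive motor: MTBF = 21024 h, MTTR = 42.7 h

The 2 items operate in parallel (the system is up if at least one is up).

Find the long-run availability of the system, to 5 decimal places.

A(peristaltic pump) = MTBF/(MTBF+MTTR) = 3253/(3253+115.6) = 0.965683
A(drive motor) = MTBF/(MTBF+MTTR) = 21024/(21024+42.7) = 0.997973
Parallel availability: 1 − (1 − 0.965683)(1 − 0.997973) = 0.99993

0.99993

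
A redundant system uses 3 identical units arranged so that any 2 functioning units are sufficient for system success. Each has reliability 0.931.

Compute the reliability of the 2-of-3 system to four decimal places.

0.9864

R = Σ_{i=2}^{3} C(3,i) p^i (1−p)^{3−i} with p = 0.931
C(3,2)·0.931^2·0.069^1 = 0.179420
C(3,3)·0.931^3·0.069^0 = 0.806954
Sum = 0.9864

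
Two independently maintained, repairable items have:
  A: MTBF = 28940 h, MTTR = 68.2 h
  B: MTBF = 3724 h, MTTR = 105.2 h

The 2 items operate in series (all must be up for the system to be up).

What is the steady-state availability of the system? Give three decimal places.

0.970

A(A) = MTBF/(MTBF+MTTR) = 28940/(28940+68.2) = 0.997649
A(B) = MTBF/(MTBF+MTTR) = 3724/(3724+105.2) = 0.972527
Series availability: 0.997649 × 0.972527 = 0.970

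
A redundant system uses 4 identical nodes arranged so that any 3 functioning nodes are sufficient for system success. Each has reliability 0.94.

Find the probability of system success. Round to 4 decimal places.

0.9801

R = Σ_{i=3}^{4} C(4,i) p^i (1−p)^{4−i} with p = 0.94
C(4,3)·0.94^3·0.06^1 = 0.199340
C(4,4)·0.94^4·0.06^0 = 0.780749
Sum = 0.9801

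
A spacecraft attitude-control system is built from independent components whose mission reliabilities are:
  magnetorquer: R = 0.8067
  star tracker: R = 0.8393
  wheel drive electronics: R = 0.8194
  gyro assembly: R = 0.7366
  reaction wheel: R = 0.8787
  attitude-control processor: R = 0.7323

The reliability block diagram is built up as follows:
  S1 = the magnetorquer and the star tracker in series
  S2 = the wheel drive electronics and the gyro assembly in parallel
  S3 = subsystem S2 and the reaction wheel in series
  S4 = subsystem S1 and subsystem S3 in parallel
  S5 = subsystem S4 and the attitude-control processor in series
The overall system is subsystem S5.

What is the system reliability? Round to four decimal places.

0.6937

Series (magnetorquer and star tracker): 0.806700 × 0.839300 = 0.677063
Parallel (wheel drive electronics and gyro assembly): 1 − (1 − 0.819400)(1 − 0.736600) = 0.952430
Series ([0.952430] and reaction wheel): 0.952430 × 0.878700 = 0.836900
Parallel ([0.677063] and [0.836900]): 1 − (1 − 0.677063)(1 − 0.836900) = 0.947329
Series ([0.947329] and attitude-control processor): 0.947329 × 0.732300 = 0.6937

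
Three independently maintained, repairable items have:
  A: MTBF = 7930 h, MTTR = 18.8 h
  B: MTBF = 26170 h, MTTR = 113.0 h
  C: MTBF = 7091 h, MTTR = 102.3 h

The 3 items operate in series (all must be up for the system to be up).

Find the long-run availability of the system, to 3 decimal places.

A(A) = MTBF/(MTBF+MTTR) = 7930/(7930+18.8) = 0.997635
A(B) = MTBF/(MTBF+MTTR) = 26170/(26170+113.0) = 0.995701
A(C) = MTBF/(MTBF+MTTR) = 7091/(7091+102.3) = 0.985778
Series availability: 0.997635 × 0.995701 × 0.985778 = 0.979

0.979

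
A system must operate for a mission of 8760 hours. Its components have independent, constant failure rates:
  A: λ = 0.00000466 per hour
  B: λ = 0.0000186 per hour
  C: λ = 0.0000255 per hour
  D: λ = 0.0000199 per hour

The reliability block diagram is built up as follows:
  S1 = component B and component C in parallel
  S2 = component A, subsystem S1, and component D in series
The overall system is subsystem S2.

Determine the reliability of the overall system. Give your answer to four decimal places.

0.7822

R(A) = exp(−0.00000466 × 8760) = 0.960000
R(B) = exp(−0.0000186 × 8760) = 0.849646
R(C) = exp(−0.0000255 × 8760) = 0.799811
R(D) = exp(−0.0000199 × 8760) = 0.840025
Parallel (B and C): 1 − (1 − 0.849646)(1 − 0.799811) = 0.969901
Series (A, [0.969901], and D): 0.960000 × 0.969901 × 0.840025 = 0.7822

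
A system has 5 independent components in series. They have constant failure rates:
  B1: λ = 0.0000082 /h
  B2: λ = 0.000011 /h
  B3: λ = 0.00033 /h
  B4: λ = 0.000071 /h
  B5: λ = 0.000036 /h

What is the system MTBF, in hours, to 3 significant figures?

2190

Series of exponential components: λ_sys = Σ λ_i
λ_sys = 0.0000082 + 0.000011 + 0.00033 + 0.000071 + 0.000036 = 4.5620e-04 /h
MTBF = 1 / λ_sys = 2190 h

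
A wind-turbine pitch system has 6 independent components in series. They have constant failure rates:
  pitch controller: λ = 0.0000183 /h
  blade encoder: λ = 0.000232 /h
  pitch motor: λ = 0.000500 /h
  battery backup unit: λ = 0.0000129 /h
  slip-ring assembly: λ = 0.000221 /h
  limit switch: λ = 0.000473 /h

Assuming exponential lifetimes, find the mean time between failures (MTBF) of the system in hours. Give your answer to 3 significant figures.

Series of exponential components: λ_sys = Σ λ_i
λ_sys = 0.0000183 + 0.000232 + 0.000500 + 0.0000129 + 0.000221 + 0.000473 = 1.4572e-03 /h
MTBF = 1 / λ_sys = 686 h

686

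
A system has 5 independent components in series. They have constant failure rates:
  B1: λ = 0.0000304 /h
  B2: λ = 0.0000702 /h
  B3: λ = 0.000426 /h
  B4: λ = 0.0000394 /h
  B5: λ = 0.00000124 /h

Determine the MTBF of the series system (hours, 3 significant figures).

1760

Series of exponential components: λ_sys = Σ λ_i
λ_sys = 0.0000304 + 0.0000702 + 0.000426 + 0.0000394 + 0.00000124 = 5.6724e-04 /h
MTBF = 1 / λ_sys = 1760 h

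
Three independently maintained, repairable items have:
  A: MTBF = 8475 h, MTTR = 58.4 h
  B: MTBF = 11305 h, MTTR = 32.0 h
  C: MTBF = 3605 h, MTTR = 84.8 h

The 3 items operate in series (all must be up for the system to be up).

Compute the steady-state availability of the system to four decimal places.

A(A) = MTBF/(MTBF+MTTR) = 8475/(8475+58.4) = 0.993156
A(B) = MTBF/(MTBF+MTTR) = 11305/(11305+32.0) = 0.997177
A(C) = MTBF/(MTBF+MTTR) = 3605/(3605+84.8) = 0.977018
Series availability: 0.993156 × 0.997177 × 0.977018 = 0.9676

0.9676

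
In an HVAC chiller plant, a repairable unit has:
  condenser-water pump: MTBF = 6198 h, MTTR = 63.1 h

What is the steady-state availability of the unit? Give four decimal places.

0.9899

A(condenser-water pump) = MTBF/(MTBF+MTTR) = 6198/(6198+63.1) = 0.9899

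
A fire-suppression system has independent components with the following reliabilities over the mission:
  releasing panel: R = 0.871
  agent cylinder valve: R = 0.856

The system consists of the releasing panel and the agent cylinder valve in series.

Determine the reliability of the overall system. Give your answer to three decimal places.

Series (releasing panel and agent cylinder valve): 0.87100 × 0.85600 = 0.746

0.746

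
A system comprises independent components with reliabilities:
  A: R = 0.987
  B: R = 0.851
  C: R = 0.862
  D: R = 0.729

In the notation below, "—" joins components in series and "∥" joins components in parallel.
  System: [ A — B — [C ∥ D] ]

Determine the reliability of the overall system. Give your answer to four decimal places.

Parallel (C and D): 1 − (1 − 0.862000)(1 − 0.729000) = 0.962602
Series (A, B, and [0.962602]): 0.987000 × 0.851000 × 0.962602 = 0.8085

0.8085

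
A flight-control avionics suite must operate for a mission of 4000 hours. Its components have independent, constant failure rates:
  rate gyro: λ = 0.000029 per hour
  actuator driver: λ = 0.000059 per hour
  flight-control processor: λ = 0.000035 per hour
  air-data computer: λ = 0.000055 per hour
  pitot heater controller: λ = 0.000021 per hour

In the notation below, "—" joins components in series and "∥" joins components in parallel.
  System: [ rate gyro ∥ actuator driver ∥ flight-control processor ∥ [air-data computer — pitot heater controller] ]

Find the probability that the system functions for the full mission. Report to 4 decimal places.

0.9992

R(rate gyro) = exp(−0.000029 × 4000) = 0.890475
R(actuator driver) = exp(−0.000059 × 4000) = 0.789781
R(flight-control processor) = exp(−0.000035 × 4000) = 0.869358
R(air-data computer) = exp(−0.000055 × 4000) = 0.802519
R(pitot heater controller) = exp(−0.000021 × 4000) = 0.919431
Series (air-data computer and pitot heater controller): 0.802519 × 0.919431 = 0.737861
Parallel (rate gyro, actuator driver, flight-control processor, and [0.737861]): 1 − (1 − 0.890475)(1 − 0.789781)(1 − 0.869358)(1 − 0.737861) = 0.9992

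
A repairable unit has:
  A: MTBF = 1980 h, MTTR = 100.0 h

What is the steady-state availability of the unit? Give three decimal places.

A(A) = MTBF/(MTBF+MTTR) = 1980/(1980+100.0) = 0.952

0.952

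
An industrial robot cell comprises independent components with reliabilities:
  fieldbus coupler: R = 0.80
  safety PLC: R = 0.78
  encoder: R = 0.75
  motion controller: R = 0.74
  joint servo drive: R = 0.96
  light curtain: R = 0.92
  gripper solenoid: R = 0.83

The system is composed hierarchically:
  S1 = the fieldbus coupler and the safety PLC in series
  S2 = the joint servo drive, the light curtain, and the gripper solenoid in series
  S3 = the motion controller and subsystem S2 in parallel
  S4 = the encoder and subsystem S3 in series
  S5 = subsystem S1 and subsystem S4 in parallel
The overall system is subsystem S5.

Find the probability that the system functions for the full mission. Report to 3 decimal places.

Series (fieldbus coupler and safety PLC): 0.80000 × 0.78000 = 0.62400
Series (joint servo drive, light curtain, and gripper solenoid): 0.96000 × 0.92000 × 0.83000 = 0.73306
Parallel (motion controller and [0.73306]): 1 − (1 − 0.74000)(1 − 0.73306) = 0.93060
Series (encoder and [0.93060]): 0.75000 × 0.93060 = 0.69795
Parallel ([0.62400] and [0.69795]): 1 − (1 − 0.62400)(1 − 0.69795) = 0.886

0.886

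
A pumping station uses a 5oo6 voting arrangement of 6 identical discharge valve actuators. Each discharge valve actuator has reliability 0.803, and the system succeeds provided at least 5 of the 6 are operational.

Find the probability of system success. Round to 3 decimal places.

R = Σ_{i=5}^{6} C(6,i) p^i (1−p)^{6−i} with p = 0.803
C(6,5)·0.803^5·0.197^1 = 0.39463
C(6,6)·0.803^6·0.197^0 = 0.26810
Sum = 0.663

0.663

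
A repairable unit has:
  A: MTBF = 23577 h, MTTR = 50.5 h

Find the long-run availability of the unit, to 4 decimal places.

A(A) = MTBF/(MTBF+MTTR) = 23577/(23577+50.5) = 0.9979

0.9979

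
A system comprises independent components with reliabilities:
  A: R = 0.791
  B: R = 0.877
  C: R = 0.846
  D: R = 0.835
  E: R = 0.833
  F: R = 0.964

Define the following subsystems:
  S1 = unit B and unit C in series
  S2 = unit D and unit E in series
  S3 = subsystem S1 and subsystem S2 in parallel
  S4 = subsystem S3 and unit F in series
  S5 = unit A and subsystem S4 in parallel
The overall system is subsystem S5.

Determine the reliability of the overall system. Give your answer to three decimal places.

0.977

Series (B and C): 0.87700 × 0.84600 = 0.74194
Series (D and E): 0.83500 × 0.83300 = 0.69556
Parallel ([0.74194] and [0.69556]): 1 − (1 − 0.74194)(1 − 0.69556) = 0.92144
Series ([0.92144] and F): 0.92144 × 0.96400 = 0.88827
Parallel (A and [0.88827]): 1 − (1 − 0.79100)(1 − 0.88827) = 0.977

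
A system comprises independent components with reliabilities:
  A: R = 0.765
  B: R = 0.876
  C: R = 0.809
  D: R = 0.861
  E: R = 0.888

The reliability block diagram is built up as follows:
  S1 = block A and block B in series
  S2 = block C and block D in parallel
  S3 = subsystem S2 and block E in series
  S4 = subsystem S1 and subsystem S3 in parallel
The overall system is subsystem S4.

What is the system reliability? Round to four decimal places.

Series (A and B): 0.765000 × 0.876000 = 0.670140
Parallel (C and D): 1 − (1 − 0.809000)(1 − 0.861000) = 0.973451
Series ([0.973451] and E): 0.973451 × 0.888000 = 0.864424
Parallel ([0.670140] and [0.864424]): 1 − (1 − 0.670140)(1 − 0.864424) = 0.9553

0.9553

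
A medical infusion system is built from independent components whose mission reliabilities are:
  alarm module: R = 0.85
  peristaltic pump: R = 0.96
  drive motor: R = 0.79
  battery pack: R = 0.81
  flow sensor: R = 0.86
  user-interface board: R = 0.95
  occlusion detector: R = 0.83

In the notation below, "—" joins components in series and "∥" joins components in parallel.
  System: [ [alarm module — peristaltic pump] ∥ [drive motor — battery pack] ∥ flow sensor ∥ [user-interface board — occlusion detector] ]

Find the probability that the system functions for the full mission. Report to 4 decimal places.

0.9980

Series (alarm module and peristaltic pump): 0.850000 × 0.960000 = 0.816000
Series (drive motor and battery pack): 0.790000 × 0.810000 = 0.639900
Series (user-interface board and occlusion detector): 0.950000 × 0.830000 = 0.788500
Parallel ([0.816000], [0.639900], flow sensor, and [0.788500]): 1 − (1 − 0.816000)(1 − 0.639900)(1 − 0.860000)(1 − 0.788500) = 0.9980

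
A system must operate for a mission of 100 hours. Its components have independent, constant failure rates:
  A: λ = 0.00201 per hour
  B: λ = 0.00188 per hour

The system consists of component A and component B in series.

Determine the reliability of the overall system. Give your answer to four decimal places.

0.6777

R(A) = exp(−0.00201 × 100) = 0.817912
R(B) = exp(−0.00188 × 100) = 0.828615
Series (A and B): 0.817912 × 0.828615 = 0.6777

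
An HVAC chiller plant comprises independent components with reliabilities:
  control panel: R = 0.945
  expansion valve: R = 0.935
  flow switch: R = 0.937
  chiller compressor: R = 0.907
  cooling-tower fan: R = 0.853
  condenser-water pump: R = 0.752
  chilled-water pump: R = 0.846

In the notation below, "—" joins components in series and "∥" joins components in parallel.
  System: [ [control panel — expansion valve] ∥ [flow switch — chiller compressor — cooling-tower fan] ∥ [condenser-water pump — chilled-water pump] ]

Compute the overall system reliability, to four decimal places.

0.9883

Series (control panel and expansion valve): 0.945000 × 0.935000 = 0.883575
Series (flow switch, chiller compressor, and cooling-tower fan): 0.937000 × 0.907000 × 0.853000 = 0.724930
Series (condenser-water pump and chilled-water pump): 0.752000 × 0.846000 = 0.636192
Parallel ([0.883575], [0.724930], and [0.636192]): 1 − (1 − 0.883575)(1 − 0.724930)(1 − 0.636192) = 0.9883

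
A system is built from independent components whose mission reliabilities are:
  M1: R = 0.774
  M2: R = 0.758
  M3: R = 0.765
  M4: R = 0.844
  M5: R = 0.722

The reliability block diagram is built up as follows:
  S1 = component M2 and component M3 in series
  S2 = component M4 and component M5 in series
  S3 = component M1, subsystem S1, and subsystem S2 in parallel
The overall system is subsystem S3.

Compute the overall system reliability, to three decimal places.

0.963

Series (M2 and M3): 0.75800 × 0.76500 = 0.57987
Series (M4 and M5): 0.84400 × 0.72200 = 0.60937
Parallel (M1, [0.57987], and [0.60937]): 1 − (1 − 0.77400)(1 − 0.57987)(1 − 0.60937) = 0.963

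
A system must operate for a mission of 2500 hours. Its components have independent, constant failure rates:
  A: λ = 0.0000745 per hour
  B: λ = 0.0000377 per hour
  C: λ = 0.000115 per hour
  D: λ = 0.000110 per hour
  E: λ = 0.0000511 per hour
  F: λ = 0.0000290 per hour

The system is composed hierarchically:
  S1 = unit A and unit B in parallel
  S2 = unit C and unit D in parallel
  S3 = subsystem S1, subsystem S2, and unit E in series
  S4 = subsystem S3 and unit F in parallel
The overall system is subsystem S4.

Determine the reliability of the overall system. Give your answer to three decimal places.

R(A) = exp(−0.0000745 × 2500) = 0.83007
R(B) = exp(−0.0000377 × 2500) = 0.91006
R(C) = exp(−0.000115 × 2500) = 0.75014
R(D) = exp(−0.000110 × 2500) = 0.75957
R(E) = exp(−0.0000511 × 2500) = 0.88007
R(F) = exp(−0.0000290 × 2500) = 0.93007
Parallel (A and B): 1 − (1 − 0.83007)(1 − 0.91006) = 0.98472
Parallel (C and D): 1 − (1 − 0.75014)(1 − 0.75957) = 0.93993
Series ([0.98472], [0.93993], and E): 0.98472 × 0.93993 × 0.88007 = 0.81456
Parallel ([0.81456] and F): 1 − (1 − 0.81456)(1 − 0.93007) = 0.987

0.987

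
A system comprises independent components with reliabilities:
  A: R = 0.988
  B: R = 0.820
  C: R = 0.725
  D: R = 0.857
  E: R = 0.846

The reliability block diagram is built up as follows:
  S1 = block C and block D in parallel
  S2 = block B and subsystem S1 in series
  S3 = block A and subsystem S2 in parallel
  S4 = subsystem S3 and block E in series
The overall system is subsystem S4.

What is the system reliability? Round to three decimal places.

Parallel (C and D): 1 − (1 − 0.72500)(1 − 0.85700) = 0.96068
Series (B and [0.96068]): 0.82000 × 0.96068 = 0.78776
Parallel (A and [0.78776]): 1 − (1 − 0.98800)(1 − 0.78776) = 0.99745
Series ([0.99745] and E): 0.99745 × 0.84600 = 0.844

0.844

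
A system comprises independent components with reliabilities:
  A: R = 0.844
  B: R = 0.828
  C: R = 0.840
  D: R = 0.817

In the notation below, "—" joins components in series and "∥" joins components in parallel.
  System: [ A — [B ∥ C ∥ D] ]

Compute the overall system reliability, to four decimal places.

0.8397

Parallel (B, C, and D): 1 − (1 − 0.828000)(1 − 0.840000)(1 − 0.817000) = 0.994964
Series (A and [0.994964]): 0.844000 × 0.994964 = 0.8397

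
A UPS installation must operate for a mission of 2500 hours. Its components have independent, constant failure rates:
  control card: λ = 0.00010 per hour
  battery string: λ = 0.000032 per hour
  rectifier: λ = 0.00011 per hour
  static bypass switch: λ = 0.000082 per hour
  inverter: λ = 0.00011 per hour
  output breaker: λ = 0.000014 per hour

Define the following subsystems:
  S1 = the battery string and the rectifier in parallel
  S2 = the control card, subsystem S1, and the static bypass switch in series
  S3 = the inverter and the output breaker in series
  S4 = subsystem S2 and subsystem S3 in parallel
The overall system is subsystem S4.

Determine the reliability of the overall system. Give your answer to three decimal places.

R(control card) = exp(−0.00010 × 2500) = 0.77880
R(battery string) = exp(−0.000032 × 2500) = 0.92312
R(rectifier) = exp(−0.00011 × 2500) = 0.75957
R(static bypass switch) = exp(−0.000082 × 2500) = 0.81465
R(inverter) = exp(−0.00011 × 2500) = 0.75957
R(output breaker) = exp(−0.000014 × 2500) = 0.96561
Parallel (battery string and rectifier): 1 − (1 − 0.92312)(1 − 0.75957) = 0.98152
Series (control card, [0.98152], and static bypass switch): 0.77880 × 0.98152 × 0.81465 = 0.62272
Series (inverter and output breaker): 0.75957 × 0.96561 = 0.73345
Parallel ([0.62272] and [0.73345]): 1 − (1 − 0.62272)(1 − 0.73345) = 0.899

0.899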